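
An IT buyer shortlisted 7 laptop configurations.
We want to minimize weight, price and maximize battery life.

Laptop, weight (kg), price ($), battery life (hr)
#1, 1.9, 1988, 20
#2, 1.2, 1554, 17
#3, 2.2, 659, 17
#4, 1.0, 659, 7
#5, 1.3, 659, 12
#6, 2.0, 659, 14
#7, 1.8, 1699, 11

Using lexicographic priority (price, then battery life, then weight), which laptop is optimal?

First minimize price: best is 659, kept {#3, #4, #5, #6}.
Then maximize battery life: best is 17, kept {#3}.

#3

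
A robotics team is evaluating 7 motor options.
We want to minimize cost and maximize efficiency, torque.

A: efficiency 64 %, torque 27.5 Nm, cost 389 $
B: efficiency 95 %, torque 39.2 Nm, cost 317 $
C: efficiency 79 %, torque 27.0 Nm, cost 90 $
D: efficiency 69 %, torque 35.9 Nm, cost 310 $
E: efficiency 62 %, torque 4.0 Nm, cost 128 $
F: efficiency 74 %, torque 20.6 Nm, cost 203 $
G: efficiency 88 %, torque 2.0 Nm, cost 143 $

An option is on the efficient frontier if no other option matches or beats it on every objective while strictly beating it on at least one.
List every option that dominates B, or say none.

A: worse on efficiency (64 vs 95).
C: worse on efficiency (79 vs 95).
D: worse on efficiency (69 vs 95).
E: worse on efficiency (62 vs 95).
F: worse on efficiency (74 vs 95).
G: worse on efficiency (88 vs 95).
No option dominates B.

none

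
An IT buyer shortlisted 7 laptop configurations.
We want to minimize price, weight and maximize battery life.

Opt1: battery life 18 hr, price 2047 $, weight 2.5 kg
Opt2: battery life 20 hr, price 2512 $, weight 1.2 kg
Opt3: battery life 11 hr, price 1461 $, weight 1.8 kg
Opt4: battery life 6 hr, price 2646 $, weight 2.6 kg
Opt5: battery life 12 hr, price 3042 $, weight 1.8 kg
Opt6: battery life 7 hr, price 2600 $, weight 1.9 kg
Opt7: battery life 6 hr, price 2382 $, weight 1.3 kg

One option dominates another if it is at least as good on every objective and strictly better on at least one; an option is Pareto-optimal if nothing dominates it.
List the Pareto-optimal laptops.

Opt1: not dominated.
Opt2: not dominated (best battery life).
Opt3: not dominated (best price).
Opt4: dominated by Opt1 (battery life 18≥6, price 2047≤2646, weight 2.5≤2.6).
Opt5: dominated by Opt2 (battery life 20≥12, price 2512≤3042, weight 1.2≤1.8).
Opt6: dominated by Opt2 (battery life 20≥7, price 2512≤2600, weight 1.2≤1.9).
Opt7: not dominated.

Opt1, Opt2, Opt3, Opt7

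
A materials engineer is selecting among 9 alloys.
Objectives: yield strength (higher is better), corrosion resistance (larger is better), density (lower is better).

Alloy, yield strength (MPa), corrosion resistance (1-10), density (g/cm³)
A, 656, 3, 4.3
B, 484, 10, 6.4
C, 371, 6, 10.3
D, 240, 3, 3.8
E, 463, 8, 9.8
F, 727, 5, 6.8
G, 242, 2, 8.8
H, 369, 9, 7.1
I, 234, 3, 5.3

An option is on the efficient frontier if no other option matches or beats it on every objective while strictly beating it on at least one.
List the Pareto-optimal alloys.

A, B, D, F

A: not dominated.
B: not dominated (best corrosion resistance).
C: dominated by B (yield strength 484≥371, corrosion resistance 10≥6, density 6.4≤10.3).
D: not dominated (best density).
E: dominated by B (yield strength 484≥463, corrosion resistance 10≥8, density 6.4≤9.8).
F: not dominated (best yield strength).
G: dominated by A (yield strength 656≥242, corrosion resistance 3≥2, density 4.3≤8.8).
H: dominated by B (yield strength 484≥369, corrosion resistance 10≥9, density 6.4≤7.1).
I: dominated by A (yield strength 656≥234, corrosion resistance 3≥3, density 4.3≤5.3).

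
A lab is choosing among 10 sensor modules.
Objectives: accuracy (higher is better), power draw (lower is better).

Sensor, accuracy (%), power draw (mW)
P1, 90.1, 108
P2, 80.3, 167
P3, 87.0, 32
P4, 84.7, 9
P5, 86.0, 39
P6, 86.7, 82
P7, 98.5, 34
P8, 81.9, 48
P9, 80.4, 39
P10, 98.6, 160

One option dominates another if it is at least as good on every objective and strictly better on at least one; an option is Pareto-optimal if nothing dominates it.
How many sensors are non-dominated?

P1: dominated by P7 (accuracy 98.5≥90.1, power draw 34≤108).
P2: dominated by P1 (accuracy 90.1≥80.3, power draw 108≤167).
P3: not dominated.
P4: not dominated (best power draw).
P5: dominated by P3 (accuracy 87.0≥86.0, power draw 32≤39).
P6: dominated by P3 (accuracy 87.0≥86.7, power draw 32≤82).
P7: not dominated.
P8: dominated by P3 (accuracy 87.0≥81.9, power draw 32≤48).
P9: dominated by P3 (accuracy 87.0≥80.4, power draw 32≤39).
P10: not dominated (best accuracy).
Pareto-optimal: P3, P4, P7, P10 → 4.

4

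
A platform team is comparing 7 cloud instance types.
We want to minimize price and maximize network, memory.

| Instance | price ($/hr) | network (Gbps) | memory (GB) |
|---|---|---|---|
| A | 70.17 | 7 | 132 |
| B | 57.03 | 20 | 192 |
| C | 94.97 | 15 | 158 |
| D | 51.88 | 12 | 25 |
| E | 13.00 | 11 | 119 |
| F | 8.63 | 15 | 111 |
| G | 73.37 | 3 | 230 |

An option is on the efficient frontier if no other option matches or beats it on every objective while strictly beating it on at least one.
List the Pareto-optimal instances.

B, E, F, G

A: dominated by B (price 57.03≤70.17, network 20≥7, memory 192≥132).
B: not dominated (best network).
C: dominated by B (price 57.03≤94.97, network 20≥15, memory 192≥158).
D: dominated by F (price 8.63≤51.88, network 15≥12, memory 111≥25).
E: not dominated.
F: not dominated (best price).
G: not dominated (best memory).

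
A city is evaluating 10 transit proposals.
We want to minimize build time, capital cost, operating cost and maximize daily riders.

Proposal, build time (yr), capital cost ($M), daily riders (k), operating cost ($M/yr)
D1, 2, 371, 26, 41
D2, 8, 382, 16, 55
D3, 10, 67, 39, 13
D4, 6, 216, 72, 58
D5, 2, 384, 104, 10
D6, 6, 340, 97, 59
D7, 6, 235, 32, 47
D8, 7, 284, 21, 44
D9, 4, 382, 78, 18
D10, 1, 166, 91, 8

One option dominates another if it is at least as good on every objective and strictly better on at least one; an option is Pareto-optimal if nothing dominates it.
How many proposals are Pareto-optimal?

4

D1: dominated by D10 (build time 1≤2, capital cost 166≤371, daily riders 91≥26, operating cost 8≤41).
D2: dominated by D1 (build time 2≤8, capital cost 371≤382, daily riders 26≥16, operating cost 41≤55).
D3: not dominated (best capital cost).
D4: dominated by D10 (build time 1≤6, capital cost 166≤216, daily riders 91≥72, operating cost 8≤58).
D5: not dominated (best daily riders).
D6: not dominated.
D7: dominated by D10 (build time 1≤6, capital cost 166≤235, daily riders 91≥32, operating cost 8≤47).
D8: dominated by D10 (build time 1≤7, capital cost 166≤284, daily riders 91≥21, operating cost 8≤44).
D9: dominated by D10 (build time 1≤4, capital cost 166≤382, daily riders 91≥78, operating cost 8≤18).
D10: not dominated (best build time).
Pareto-optimal: D3, D5, D6, D10 → 4.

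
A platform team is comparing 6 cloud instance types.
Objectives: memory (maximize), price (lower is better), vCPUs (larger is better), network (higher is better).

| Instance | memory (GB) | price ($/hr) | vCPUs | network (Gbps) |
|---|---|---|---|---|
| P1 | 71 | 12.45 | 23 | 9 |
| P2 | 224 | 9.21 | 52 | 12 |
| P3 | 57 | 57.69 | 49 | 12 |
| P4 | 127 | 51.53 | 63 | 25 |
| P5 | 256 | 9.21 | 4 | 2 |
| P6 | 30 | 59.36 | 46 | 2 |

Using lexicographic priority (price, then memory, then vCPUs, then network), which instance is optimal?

First minimize price: best is 9.21, kept {P2, P5}.
Then maximize memory: best is 256, kept {P5}.

P5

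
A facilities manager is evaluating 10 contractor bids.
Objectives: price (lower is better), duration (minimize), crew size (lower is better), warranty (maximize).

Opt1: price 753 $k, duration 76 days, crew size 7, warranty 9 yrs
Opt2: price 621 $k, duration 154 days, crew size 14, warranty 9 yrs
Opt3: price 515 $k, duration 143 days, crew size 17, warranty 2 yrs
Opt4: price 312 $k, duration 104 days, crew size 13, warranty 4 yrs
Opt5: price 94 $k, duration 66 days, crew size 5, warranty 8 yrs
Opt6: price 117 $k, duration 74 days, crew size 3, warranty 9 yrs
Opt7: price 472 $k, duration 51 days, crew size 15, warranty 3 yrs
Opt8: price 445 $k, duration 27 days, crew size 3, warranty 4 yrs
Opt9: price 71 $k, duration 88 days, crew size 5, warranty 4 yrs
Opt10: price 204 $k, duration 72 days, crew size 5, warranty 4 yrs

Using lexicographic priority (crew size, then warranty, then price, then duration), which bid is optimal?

First minimize crew size: best is 3, kept {Opt6, Opt8}.
Then maximize warranty: best is 9, kept {Opt6}.

Opt6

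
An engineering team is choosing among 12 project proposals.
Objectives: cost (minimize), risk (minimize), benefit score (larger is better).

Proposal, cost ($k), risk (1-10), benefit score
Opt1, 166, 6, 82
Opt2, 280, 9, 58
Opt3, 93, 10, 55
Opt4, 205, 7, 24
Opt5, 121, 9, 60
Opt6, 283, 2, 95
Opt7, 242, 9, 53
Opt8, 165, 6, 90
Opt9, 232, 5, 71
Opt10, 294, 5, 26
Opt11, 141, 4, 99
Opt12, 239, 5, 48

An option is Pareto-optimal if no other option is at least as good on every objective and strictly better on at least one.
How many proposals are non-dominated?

Opt1: dominated by Opt8 (cost 165≤166, risk 6≤6, benefit score 90≥82).
Opt2: dominated by Opt1 (cost 166≤280, risk 6≤9, benefit score 82≥58).
Opt3: not dominated (best cost).
Opt4: dominated by Opt1 (cost 166≤205, risk 6≤7, benefit score 82≥24).
Opt5: not dominated.
Opt6: not dominated (best risk).
Opt7: dominated by Opt1 (cost 166≤242, risk 6≤9, benefit score 82≥53).
Opt8: dominated by Opt11 (cost 141≤165, risk 4≤6, benefit score 99≥90).
Opt9: dominated by Opt11 (cost 141≤232, risk 4≤5, benefit score 99≥71).
Opt10: dominated by Opt6 (cost 283≤294, risk 2≤5, benefit score 95≥26).
Opt11: not dominated (best benefit score).
Opt12: dominated by Opt9 (cost 232≤239, risk 5≤5, benefit score 71≥48).
Pareto-optimal: Opt3, Opt5, Opt6, Opt11 → 4.

4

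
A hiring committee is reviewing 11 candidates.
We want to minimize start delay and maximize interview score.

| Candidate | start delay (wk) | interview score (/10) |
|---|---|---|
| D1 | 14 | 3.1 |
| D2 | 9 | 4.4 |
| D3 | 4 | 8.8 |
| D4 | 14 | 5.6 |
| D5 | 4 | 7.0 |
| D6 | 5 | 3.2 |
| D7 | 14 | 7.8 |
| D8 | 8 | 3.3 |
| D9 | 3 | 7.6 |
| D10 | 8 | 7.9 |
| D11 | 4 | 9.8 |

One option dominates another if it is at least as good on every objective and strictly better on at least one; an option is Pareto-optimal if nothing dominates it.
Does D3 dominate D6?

Yes

D3 vs D6: start delay 4≤5, interview score 8.8≥3.2 — D3 is at least as good on every objective with at least one strict improvement.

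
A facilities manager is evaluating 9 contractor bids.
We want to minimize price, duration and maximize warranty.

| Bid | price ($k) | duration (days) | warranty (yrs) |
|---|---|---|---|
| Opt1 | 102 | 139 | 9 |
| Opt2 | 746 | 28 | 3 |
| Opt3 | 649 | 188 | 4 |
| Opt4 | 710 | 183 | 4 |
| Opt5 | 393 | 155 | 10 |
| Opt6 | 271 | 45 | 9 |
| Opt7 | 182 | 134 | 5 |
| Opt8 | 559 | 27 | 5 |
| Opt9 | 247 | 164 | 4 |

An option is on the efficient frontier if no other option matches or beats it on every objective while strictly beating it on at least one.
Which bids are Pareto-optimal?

Opt1, Opt5, Opt6, Opt7, Opt8

Opt1: not dominated (best price).
Opt2: dominated by Opt8 (price 559≤746, duration 27≤28, warranty 5≥3).
Opt3: dominated by Opt1 (price 102≤649, duration 139≤188, warranty 9≥4).
Opt4: dominated by Opt1 (price 102≤710, duration 139≤183, warranty 9≥4).
Opt5: not dominated (best warranty).
Opt6: not dominated.
Opt7: not dominated.
Opt8: not dominated (best duration).
Opt9: dominated by Opt1 (price 102≤247, duration 139≤164, warranty 9≥4).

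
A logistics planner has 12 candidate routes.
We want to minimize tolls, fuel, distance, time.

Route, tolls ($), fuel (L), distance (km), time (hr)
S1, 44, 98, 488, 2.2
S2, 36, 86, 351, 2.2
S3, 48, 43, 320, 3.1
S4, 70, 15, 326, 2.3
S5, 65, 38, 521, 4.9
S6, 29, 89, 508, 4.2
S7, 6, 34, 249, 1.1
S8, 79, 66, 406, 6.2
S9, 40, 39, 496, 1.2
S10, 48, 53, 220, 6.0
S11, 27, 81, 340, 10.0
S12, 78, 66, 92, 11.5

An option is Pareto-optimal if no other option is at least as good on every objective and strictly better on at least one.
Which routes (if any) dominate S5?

S7

S7: tolls 6≤65, fuel 34≤38, distance 249≤521, time 1.1≤4.9 — dominates S5.
Others (S1, S2, S3, S4, S6, S8, S9, S10, S11, S12) are each worse than S5 on at least one objective.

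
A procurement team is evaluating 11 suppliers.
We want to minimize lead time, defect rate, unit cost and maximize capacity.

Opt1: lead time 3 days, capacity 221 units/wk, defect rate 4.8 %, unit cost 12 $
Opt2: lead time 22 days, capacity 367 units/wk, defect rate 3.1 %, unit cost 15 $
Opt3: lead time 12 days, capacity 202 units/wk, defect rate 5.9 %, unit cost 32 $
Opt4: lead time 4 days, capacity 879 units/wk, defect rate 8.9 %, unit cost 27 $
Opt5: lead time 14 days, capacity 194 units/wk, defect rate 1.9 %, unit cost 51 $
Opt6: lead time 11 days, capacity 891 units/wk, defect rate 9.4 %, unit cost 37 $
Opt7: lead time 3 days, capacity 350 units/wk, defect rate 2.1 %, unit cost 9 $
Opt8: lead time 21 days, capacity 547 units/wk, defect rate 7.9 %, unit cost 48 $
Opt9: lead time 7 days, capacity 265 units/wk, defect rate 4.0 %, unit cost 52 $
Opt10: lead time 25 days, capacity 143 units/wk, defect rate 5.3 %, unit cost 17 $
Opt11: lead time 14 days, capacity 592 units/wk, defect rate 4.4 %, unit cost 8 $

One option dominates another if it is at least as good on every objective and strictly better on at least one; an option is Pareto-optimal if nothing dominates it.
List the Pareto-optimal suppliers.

Opt2, Opt4, Opt5, Opt6, Opt7, Opt11

Opt1: dominated by Opt7 (lead time 3≤3, capacity 350≥221, defect rate 2.1≤4.8, unit cost 9≤12).
Opt2: not dominated.
Opt3: dominated by Opt1 (lead time 3≤12, capacity 221≥202, defect rate 4.8≤5.9, unit cost 12≤32).
Opt4: not dominated.
Opt5: not dominated (best defect rate).
Opt6: not dominated (best capacity).
Opt7: not dominated.
Opt8: dominated by Opt11 (lead time 14≤21, capacity 592≥547, defect rate 4.4≤7.9, unit cost 8≤48).
Opt9: dominated by Opt7 (lead time 3≤7, capacity 350≥265, defect rate 2.1≤4.0, unit cost 9≤52).
Opt10: dominated by Opt1 (lead time 3≤25, capacity 221≥143, defect rate 4.8≤5.3, unit cost 12≤17).
Opt11: not dominated (best unit cost).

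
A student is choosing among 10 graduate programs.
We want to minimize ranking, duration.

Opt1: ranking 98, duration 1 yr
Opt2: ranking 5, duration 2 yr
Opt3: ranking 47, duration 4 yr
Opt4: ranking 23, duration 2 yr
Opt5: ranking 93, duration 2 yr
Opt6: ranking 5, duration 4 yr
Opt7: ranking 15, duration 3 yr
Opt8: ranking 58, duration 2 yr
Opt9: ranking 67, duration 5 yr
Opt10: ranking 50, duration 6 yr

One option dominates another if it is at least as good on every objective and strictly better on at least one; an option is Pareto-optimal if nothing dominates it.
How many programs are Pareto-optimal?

Opt1: not dominated (best duration).
Opt2: not dominated.
Opt3: dominated by Opt2 (ranking 5≤47, duration 2≤4).
Opt4: dominated by Opt2 (ranking 5≤23, duration 2≤2).
Opt5: dominated by Opt2 (ranking 5≤93, duration 2≤2).
Opt6: dominated by Opt2 (ranking 5≤5, duration 2≤4).
Opt7: dominated by Opt2 (ranking 5≤15, duration 2≤3).
Opt8: dominated by Opt2 (ranking 5≤58, duration 2≤2).
Opt9: dominated by Opt2 (ranking 5≤67, duration 2≤5).
Opt10: dominated by Opt2 (ranking 5≤50, duration 2≤6).
Pareto-optimal: Opt1, Opt2 → 2.

2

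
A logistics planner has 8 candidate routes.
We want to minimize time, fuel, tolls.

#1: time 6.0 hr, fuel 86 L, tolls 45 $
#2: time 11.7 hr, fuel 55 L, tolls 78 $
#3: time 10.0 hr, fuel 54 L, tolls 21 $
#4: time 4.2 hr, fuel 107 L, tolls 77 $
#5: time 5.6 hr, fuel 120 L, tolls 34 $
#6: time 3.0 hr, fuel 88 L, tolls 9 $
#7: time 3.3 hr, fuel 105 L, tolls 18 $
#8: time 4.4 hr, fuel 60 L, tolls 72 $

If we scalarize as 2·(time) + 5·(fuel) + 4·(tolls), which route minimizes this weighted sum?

#3

#1: 2·6.0 + 5·86 + 4·45 = 622.0
#2: 2·11.7 + 5·55 + 4·78 = 610.4
#3: 2·10.0 + 5·54 + 4·21 = 374.0
#4: 2·4.2 + 5·107 + 4·77 = 851.4
#5: 2·5.6 + 5·120 + 4·34 = 747.2
#6: 2·3.0 + 5·88 + 4·9 = 482.0
#7: 2·3.3 + 5·105 + 4·18 = 603.6
#8: 2·4.4 + 5·60 + 4·72 = 596.8
Lowest: #3 at 374.0.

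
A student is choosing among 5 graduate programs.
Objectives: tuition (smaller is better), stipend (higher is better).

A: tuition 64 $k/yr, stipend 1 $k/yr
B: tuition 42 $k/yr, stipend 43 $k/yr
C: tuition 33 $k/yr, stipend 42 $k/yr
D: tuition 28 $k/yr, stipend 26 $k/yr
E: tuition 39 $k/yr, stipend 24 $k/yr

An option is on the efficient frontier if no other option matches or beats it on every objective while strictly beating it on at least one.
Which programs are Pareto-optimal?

A: dominated by B (tuition 42≤64, stipend 43≥1).
B: not dominated (best stipend).
C: not dominated.
D: not dominated (best tuition).
E: dominated by C (tuition 33≤39, stipend 42≥24).

B, C, D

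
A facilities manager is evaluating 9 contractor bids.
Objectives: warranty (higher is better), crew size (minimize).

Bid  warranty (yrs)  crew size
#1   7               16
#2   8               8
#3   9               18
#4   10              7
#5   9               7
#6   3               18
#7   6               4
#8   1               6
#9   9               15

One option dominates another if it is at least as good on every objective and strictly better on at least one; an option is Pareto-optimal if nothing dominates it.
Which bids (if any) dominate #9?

#4, #5

#4: warranty 10≥9, crew size 7≤15 — dominates #9.
#5: warranty 9≥9, crew size 7≤15 — dominates #9.
Others (#1, #2, #3, #6, #7, #8) are each worse than #9 on at least one objective.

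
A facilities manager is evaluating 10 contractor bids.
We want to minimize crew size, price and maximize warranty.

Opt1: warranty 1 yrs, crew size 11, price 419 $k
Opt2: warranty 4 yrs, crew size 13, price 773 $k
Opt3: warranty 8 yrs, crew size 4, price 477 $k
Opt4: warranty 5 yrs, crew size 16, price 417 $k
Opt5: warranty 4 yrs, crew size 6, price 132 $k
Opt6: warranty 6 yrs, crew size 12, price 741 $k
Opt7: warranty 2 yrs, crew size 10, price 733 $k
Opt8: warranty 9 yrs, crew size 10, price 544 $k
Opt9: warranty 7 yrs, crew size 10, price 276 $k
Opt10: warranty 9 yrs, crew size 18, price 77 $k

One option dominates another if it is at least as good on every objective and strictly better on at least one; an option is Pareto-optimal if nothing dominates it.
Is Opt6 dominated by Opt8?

Yes

Opt8 vs Opt6: warranty 9≥6, crew size 10≤12, price 544≤741 — Opt8 is at least as good on every objective with at least one strict improvement.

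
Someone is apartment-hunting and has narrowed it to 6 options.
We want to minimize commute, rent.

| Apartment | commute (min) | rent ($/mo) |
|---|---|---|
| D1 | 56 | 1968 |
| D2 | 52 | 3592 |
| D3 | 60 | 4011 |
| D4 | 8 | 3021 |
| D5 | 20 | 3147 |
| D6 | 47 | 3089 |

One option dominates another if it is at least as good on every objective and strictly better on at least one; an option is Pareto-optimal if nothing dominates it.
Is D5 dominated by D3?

No

D3 vs D5: D3 is worse on commute (60 vs 20), so it does not dominate D5.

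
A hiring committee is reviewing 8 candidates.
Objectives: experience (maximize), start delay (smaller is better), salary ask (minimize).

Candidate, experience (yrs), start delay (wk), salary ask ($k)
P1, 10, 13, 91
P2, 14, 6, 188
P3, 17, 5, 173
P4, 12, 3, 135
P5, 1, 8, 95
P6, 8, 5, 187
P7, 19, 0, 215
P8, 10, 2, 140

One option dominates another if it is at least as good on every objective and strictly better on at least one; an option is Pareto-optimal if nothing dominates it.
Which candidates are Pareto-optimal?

P1, P3, P4, P5, P7, P8

P1: not dominated (best salary ask).
P2: dominated by P3 (experience 17≥14, start delay 5≤6, salary ask 173≤188).
P3: not dominated.
P4: not dominated.
P5: not dominated.
P6: dominated by P3 (experience 17≥8, start delay 5≤5, salary ask 173≤187).
P7: not dominated (best experience).
P8: not dominated.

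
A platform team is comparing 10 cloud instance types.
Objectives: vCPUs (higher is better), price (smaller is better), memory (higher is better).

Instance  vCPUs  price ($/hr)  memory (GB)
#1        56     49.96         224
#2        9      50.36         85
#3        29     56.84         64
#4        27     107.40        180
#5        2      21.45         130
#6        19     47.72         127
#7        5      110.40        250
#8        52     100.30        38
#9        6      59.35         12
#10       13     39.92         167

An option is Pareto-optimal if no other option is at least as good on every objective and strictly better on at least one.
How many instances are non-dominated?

#1: not dominated (best vCPUs).
#2: dominated by #1 (vCPUs 56≥9, price 49.96≤50.36, memory 224≥85).
#3: dominated by #1 (vCPUs 56≥29, price 49.96≤56.84, memory 224≥64).
#4: dominated by #1 (vCPUs 56≥27, price 49.96≤107.40, memory 224≥180).
#5: not dominated (best price).
#6: not dominated.
#7: not dominated (best memory).
#8: dominated by #1 (vCPUs 56≥52, price 49.96≤100.30, memory 224≥38).
#9: dominated by #1 (vCPUs 56≥6, price 49.96≤59.35, memory 224≥12).
#10: not dominated.
Pareto-optimal: #1, #5, #6, #7, #10 → 5.

5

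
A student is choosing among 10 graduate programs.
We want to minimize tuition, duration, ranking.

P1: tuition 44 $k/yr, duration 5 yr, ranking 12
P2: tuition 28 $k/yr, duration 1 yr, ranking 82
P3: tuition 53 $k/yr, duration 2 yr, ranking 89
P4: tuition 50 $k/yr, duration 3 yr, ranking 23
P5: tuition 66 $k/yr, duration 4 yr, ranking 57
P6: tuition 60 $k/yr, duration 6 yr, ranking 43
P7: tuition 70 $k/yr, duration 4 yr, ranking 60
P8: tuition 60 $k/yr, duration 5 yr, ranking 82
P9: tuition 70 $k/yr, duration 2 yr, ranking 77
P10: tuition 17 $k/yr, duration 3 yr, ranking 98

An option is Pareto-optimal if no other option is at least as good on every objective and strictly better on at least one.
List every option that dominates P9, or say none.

none

P1: worse on duration (5 vs 2).
P2: worse on ranking (82 vs 77).
P3: worse on ranking (89 vs 77).
P4: worse on duration (3 vs 2).
P5: worse on duration (4 vs 2).
P6: worse on duration (6 vs 2).
P7: worse on duration (4 vs 2).
P8: worse on duration (5 vs 2).
P10: worse on duration (3 vs 2).
No option dominates P9.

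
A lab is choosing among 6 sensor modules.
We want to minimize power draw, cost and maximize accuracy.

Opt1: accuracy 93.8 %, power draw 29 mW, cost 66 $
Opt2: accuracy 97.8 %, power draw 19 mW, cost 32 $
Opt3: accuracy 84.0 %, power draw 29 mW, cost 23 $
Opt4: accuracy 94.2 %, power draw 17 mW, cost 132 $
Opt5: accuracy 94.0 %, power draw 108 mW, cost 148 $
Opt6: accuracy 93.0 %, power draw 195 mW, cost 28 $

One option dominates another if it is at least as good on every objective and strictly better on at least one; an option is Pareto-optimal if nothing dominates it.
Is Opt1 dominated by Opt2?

Opt2 vs Opt1: accuracy 97.8≥93.8, power draw 19≤29, cost 32≤66 — Opt2 is at least as good on every objective with at least one strict improvement.

Yes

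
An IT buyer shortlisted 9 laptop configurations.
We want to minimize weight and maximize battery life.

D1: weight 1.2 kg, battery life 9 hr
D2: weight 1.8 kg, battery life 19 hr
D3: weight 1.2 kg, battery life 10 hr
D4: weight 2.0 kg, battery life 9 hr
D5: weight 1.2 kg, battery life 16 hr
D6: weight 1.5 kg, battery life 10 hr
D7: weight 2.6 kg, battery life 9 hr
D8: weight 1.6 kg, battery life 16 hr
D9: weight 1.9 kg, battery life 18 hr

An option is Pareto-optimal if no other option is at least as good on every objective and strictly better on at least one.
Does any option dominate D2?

No

D1: worse on battery life (9 vs 19).
D3: worse on battery life (10 vs 19).
D4: worse on weight (2.0 vs 1.8).
D5: worse on battery life (16 vs 19).
D6: worse on battery life (10 vs 19).
D7: worse on weight (2.6 vs 1.8).
D8: worse on battery life (16 vs 19).
D9: worse on weight (1.9 vs 1.8).
No option is at least as good as D2 on every objective and strictly better on one.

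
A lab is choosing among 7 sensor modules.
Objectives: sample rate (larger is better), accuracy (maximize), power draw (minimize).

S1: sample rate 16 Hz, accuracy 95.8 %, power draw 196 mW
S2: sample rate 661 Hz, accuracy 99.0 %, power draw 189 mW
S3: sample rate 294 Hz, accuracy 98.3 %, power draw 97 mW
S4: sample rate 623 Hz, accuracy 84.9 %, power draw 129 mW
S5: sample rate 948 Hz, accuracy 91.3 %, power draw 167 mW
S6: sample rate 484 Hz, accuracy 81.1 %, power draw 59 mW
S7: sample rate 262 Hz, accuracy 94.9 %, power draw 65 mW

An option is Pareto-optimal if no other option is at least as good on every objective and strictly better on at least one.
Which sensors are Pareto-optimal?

S1: dominated by S2 (sample rate 661≥16, accuracy 99.0≥95.8, power draw 189≤196).
S2: not dominated (best accuracy).
S3: not dominated.
S4: not dominated.
S5: not dominated (best sample rate).
S6: not dominated (best power draw).
S7: not dominated.

S2, S3, S4, S5, S6, S7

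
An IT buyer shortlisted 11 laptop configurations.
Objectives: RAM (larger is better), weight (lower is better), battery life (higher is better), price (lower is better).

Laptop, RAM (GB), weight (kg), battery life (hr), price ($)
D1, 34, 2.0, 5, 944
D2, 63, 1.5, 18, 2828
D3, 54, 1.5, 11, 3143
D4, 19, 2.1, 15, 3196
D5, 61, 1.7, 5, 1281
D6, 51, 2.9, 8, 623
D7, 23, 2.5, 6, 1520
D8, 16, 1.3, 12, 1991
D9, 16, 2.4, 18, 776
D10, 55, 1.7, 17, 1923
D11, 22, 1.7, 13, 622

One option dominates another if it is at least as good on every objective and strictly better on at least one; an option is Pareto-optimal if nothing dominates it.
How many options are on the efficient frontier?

D1: not dominated.
D2: not dominated (best RAM).
D3: dominated by D2 (RAM 63≥54, weight 1.5≤1.5, battery life 18≥11, price 2828≤3143).
D4: dominated by D2 (RAM 63≥19, weight 1.5≤2.1, battery life 18≥15, price 2828≤3196).
D5: not dominated.
D6: not dominated.
D7: not dominated.
D8: not dominated (best weight).
D9: not dominated.
D10: not dominated.
D11: not dominated (best price).
Pareto-optimal: D1, D2, D5, D6, D7, D8, D9, D10, D11 → 9.

9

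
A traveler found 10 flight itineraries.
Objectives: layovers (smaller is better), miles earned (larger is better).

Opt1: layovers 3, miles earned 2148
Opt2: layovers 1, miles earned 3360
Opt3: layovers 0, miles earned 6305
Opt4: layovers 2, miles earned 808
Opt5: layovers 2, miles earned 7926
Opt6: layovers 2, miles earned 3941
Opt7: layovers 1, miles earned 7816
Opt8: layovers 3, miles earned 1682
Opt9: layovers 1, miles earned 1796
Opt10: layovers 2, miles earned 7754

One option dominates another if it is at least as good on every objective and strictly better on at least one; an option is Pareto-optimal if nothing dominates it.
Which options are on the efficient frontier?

Opt1: dominated by Opt2 (layovers 1≤3, miles earned 3360≥2148).
Opt2: dominated by Opt3 (layovers 0≤1, miles earned 6305≥3360).
Opt3: not dominated (best layovers).
Opt4: dominated by Opt2 (layovers 1≤2, miles earned 3360≥808).
Opt5: not dominated (best miles earned).
Opt6: dominated by Opt3 (layovers 0≤2, miles earned 6305≥3941).
Opt7: not dominated.
Opt8: dominated by Opt1 (layovers 3≤3, miles earned 2148≥1682).
Opt9: dominated by Opt2 (layovers 1≤1, miles earned 3360≥1796).
Opt10: dominated by Opt5 (layovers 2≤2, miles earned 7926≥7754).

Opt3, Opt5, Opt7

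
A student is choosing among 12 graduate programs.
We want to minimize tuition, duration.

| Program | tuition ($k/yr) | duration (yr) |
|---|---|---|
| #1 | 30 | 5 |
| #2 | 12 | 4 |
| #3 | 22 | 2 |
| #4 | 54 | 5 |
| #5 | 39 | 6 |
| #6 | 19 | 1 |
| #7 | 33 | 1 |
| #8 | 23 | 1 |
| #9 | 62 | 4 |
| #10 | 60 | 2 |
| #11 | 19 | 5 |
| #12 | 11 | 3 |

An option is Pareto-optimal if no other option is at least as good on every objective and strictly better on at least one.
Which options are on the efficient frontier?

#6, #12

#1: dominated by #2 (tuition 12≤30, duration 4≤5).
#2: dominated by #12 (tuition 11≤12, duration 3≤4).
#3: dominated by #6 (tuition 19≤22, duration 1≤2).
#4: dominated by #1 (tuition 30≤54, duration 5≤5).
#5: dominated by #1 (tuition 30≤39, duration 5≤6).
#6: not dominated.
#7: dominated by #6 (tuition 19≤33, duration 1≤1).
#8: dominated by #6 (tuition 19≤23, duration 1≤1).
#9: dominated by #2 (tuition 12≤62, duration 4≤4).
#10: dominated by #3 (tuition 22≤60, duration 2≤2).
#11: dominated by #2 (tuition 12≤19, duration 4≤5).
#12: not dominated (best tuition).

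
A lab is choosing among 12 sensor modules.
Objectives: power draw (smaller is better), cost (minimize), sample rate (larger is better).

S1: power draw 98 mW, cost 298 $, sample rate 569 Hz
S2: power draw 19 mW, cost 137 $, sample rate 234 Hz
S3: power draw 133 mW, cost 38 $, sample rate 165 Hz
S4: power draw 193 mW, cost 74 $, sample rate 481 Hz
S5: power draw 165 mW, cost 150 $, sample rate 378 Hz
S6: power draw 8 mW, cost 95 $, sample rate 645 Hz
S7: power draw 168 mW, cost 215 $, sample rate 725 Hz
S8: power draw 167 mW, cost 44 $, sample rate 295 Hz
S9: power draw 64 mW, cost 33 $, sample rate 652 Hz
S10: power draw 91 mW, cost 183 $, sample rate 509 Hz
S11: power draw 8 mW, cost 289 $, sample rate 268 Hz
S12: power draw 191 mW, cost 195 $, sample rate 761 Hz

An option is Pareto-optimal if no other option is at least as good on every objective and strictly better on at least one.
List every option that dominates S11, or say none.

S6

S6: power draw 8≤8, cost 95≤289, sample rate 645≥268 — dominates S11.
Others (S1, S2, S3, S4, S5, S7, S8, S9, S10, S12) are each worse than S11 on at least one objective.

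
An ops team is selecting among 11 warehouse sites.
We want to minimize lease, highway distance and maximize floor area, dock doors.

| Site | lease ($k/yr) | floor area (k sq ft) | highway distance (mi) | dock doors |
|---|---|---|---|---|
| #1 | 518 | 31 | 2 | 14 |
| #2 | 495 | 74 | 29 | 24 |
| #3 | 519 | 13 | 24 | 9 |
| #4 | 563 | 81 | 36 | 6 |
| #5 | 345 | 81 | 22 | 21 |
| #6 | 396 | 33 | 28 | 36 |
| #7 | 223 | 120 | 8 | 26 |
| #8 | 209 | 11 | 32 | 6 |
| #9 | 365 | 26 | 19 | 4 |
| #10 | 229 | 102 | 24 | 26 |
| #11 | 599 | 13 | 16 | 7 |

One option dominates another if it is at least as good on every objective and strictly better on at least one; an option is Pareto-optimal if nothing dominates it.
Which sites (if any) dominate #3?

#1, #5, #7, #10

#1: lease 518≤519, floor area 31≥13, highway distance 2≤24, dock doors 14≥9 — dominates #3.
#5: lease 345≤519, floor area 81≥13, highway distance 22≤24, dock doors 21≥9 — dominates #3.
#7: lease 223≤519, floor area 120≥13, highway distance 8≤24, dock doors 26≥9 — dominates #3.
#10: lease 229≤519, floor area 102≥13, highway distance 24≤24, dock doors 26≥9 — dominates #3.
Others (#2, #4, #6, #8, #9, #11) are each worse than #3 on at least one objective.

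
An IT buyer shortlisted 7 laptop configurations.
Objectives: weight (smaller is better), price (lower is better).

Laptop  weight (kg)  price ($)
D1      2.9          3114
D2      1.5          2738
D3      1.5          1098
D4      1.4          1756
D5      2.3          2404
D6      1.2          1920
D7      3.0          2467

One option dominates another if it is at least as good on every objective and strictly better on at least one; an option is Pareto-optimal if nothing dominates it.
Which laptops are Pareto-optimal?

D3, D4, D6

D1: dominated by D2 (weight 1.5≤2.9, price 2738≤3114).
D2: dominated by D3 (weight 1.5≤1.5, price 1098≤2738).
D3: not dominated (best price).
D4: not dominated.
D5: dominated by D3 (weight 1.5≤2.3, price 1098≤2404).
D6: not dominated (best weight).
D7: dominated by D3 (weight 1.5≤3.0, price 1098≤2467).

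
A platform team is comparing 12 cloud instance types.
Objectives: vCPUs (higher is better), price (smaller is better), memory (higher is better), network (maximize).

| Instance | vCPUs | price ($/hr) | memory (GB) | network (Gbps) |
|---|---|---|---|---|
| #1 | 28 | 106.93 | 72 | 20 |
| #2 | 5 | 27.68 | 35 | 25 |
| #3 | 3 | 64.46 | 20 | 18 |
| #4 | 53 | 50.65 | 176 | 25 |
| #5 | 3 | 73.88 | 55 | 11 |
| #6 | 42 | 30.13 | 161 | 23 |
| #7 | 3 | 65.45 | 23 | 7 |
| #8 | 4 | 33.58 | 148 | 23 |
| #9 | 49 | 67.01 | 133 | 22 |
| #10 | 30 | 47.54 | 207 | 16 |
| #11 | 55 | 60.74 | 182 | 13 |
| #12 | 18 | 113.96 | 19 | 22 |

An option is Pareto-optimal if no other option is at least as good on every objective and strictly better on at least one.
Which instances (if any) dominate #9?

#4

#4: vCPUs 53≥49, price 50.65≤67.01, memory 176≥133, network 25≥22 — dominates #9.
Others (#1, #2, #3, #5, #6, #7, #8, #10, #11, #12) are each worse than #9 on at least one objective.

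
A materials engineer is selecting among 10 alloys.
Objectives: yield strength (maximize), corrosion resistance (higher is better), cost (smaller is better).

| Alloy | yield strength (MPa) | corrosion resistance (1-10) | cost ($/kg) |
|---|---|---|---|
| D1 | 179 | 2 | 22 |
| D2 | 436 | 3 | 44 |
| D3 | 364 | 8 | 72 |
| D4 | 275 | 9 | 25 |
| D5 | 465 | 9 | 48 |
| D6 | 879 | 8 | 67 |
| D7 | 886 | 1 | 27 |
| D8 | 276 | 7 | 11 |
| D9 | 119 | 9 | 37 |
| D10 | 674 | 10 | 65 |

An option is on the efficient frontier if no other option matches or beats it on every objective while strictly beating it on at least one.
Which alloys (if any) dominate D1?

D8

D8: yield strength 276≥179, corrosion resistance 7≥2, cost 11≤22 — dominates D1.
Others (D2, D3, D4, D5, D6, D7, D9, D10) are each worse than D1 on at least one objective.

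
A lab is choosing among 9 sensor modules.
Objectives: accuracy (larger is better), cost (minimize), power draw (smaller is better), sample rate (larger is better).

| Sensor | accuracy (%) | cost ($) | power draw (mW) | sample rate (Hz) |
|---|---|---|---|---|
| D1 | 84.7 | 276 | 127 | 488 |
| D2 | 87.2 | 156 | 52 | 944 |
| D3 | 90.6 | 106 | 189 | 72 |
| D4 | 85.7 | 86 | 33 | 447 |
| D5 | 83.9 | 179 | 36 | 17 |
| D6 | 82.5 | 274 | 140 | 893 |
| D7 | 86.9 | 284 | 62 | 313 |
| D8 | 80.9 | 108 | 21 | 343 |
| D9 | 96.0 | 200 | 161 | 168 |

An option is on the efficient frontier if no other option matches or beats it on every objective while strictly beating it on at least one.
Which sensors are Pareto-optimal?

D2, D3, D4, D8, D9

D1: dominated by D2 (accuracy 87.2≥84.7, cost 156≤276, power draw 52≤127, sample rate 944≥488).
D2: not dominated (best sample rate).
D3: not dominated.
D4: not dominated (best cost).
D5: dominated by D4 (accuracy 85.7≥83.9, cost 86≤179, power draw 33≤36, sample rate 447≥17).
D6: dominated by D2 (accuracy 87.2≥82.5, cost 156≤274, power draw 52≤140, sample rate 944≥893).
D7: dominated by D2 (accuracy 87.2≥86.9, cost 156≤284, power draw 52≤62, sample rate 944≥313).
D8: not dominated (best power draw).
D9: not dominated (best accuracy).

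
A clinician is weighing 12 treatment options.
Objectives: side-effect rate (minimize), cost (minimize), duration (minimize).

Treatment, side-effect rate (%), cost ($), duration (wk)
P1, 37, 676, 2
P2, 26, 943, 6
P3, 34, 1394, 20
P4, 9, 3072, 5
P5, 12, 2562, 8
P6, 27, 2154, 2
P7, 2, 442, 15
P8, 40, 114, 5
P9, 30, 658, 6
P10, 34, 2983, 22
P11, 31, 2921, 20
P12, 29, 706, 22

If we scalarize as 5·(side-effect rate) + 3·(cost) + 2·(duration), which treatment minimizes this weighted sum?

P8

P1: 5·37 + 3·676 + 2·2 = 2217
P2: 5·26 + 3·943 + 2·6 = 2971
P3: 5·34 + 3·1394 + 2·20 = 4392
P4: 5·9 + 3·3072 + 2·5 = 9271
P5: 5·12 + 3·2562 + 2·8 = 7762
P6: 5·27 + 3·2154 + 2·2 = 6601
P7: 5·2 + 3·442 + 2·15 = 1366
P8: 5·40 + 3·114 + 2·5 = 552
P9: 5·30 + 3·658 + 2·6 = 2136
P10: 5·34 + 3·2983 + 2·22 = 9163
P11: 5·31 + 3·2921 + 2·20 = 8958
P12: 5·29 + 3·706 + 2·22 = 2307
Lowest: P8 at 552.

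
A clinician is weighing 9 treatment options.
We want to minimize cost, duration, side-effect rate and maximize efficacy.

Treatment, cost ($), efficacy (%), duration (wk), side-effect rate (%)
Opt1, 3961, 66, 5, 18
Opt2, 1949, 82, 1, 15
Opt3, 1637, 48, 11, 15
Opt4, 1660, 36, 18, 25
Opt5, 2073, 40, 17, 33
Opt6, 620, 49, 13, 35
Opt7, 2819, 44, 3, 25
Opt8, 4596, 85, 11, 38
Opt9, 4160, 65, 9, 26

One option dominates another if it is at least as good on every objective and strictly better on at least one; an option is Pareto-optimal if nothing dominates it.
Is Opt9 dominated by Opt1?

Yes

Opt1 vs Opt9: cost 3961≤4160, efficacy 66≥65, duration 5≤9, side-effect rate 18≤26 — Opt1 is at least as good on every objective with at least one strict improvement.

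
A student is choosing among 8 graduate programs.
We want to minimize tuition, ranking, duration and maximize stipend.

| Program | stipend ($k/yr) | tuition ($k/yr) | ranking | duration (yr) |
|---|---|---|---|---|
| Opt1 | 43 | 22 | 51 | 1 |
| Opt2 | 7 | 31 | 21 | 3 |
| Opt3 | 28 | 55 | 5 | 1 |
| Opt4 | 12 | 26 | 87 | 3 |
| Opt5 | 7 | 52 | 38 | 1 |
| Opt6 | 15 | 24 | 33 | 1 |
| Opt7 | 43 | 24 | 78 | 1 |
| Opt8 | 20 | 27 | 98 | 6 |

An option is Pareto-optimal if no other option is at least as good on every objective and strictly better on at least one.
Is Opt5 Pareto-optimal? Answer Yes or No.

No

Opt6 vs Opt5: stipend 15≥7, tuition 24≤52, ranking 33≤38, duration 1≤1 — Opt6 is at least as good on every objective and strictly better on at least one, so Opt6 dominates Opt5.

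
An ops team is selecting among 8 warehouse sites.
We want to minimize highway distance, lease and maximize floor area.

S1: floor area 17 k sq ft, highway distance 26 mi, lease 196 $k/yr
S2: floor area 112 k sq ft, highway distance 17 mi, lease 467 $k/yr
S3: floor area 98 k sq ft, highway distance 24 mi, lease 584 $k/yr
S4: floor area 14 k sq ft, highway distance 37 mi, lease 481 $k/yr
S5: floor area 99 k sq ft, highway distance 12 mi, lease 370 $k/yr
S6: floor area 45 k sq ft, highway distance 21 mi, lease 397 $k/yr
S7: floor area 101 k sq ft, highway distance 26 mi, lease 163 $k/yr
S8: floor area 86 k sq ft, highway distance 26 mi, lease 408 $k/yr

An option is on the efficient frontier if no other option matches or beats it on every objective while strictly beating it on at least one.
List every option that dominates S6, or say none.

S5

S5: floor area 99≥45, highway distance 12≤21, lease 370≤397 — dominates S6.
Others (S1, S2, S3, S4, S7, S8) are each worse than S6 on at least one objective.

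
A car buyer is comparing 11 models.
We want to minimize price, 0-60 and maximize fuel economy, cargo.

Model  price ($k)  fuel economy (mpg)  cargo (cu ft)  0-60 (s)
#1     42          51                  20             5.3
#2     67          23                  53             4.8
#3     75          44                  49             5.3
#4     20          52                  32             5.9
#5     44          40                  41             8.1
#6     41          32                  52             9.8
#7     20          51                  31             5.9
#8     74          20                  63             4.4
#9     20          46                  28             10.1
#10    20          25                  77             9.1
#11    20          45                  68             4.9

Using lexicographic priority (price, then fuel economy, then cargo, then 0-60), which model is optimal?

First minimize price: best is 20, kept {#4, #7, #9, #10, #11}.
Then maximize fuel economy: best is 52, kept {#4}.

#4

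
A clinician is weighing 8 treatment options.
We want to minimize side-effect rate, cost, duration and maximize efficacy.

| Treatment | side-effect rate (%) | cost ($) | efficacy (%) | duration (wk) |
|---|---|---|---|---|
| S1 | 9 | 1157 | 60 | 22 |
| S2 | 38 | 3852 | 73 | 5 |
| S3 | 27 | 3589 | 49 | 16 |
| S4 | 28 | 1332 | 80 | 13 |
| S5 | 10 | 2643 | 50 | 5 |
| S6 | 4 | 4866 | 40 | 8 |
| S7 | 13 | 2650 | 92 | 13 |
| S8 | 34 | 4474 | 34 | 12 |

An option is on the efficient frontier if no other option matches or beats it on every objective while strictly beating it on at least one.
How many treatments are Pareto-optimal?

S1: not dominated (best cost).
S2: not dominated.
S3: dominated by S5 (side-effect rate 10≤27, cost 2643≤3589, efficacy 50≥49, duration 5≤16).
S4: not dominated.
S5: not dominated.
S6: not dominated (best side-effect rate).
S7: not dominated (best efficacy).
S8: dominated by S5 (side-effect rate 10≤34, cost 2643≤4474, efficacy 50≥34, duration 5≤12).
Pareto-optimal: S1, S2, S4, S5, S6, S7 → 6.

6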